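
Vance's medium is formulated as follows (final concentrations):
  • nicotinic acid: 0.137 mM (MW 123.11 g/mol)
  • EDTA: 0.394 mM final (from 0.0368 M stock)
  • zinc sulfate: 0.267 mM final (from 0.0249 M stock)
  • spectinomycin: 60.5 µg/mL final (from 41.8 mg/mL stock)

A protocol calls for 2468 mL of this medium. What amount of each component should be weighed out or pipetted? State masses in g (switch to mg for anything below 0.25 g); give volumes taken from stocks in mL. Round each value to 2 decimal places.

nicotinic acid 41.63 mg; EDTA 26.42 mL; zinc sulfate 26.46 mL; spectinomycin 3.57 mL

Working volume: 2468 mL = 2.468 L.
nicotinic acid: 0.137 mmol/L × 123.11 mg/mmol × 2.468 L = 41.63 mg
EDTA: dilute stock: 0.394 mM × 2468 mL ÷ 36.8 mM = 26.42 mL
zinc sulfate: dilute stock: 0.267 mM × 2468 mL ÷ 24.9 mM = 26.46 mL
spectinomycin: V = C2·V2/C1 = 60.5 µg/mL × 2468 mL ÷ 41800 µg/mL = 3.57 mL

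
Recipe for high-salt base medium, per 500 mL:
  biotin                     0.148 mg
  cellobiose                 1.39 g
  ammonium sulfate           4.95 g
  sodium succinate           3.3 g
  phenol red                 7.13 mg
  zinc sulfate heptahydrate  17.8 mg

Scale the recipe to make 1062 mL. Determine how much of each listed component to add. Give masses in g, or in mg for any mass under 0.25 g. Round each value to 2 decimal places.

Scale factor = 1062 mL / 500 mL = 2.124.
biotin: 0.148 mg × (1062 mL / 500 mL) = 0.31 mg
cellobiose: 1.39 g × (1062 mL / 500 mL) = 2.95 g
ammonium sulfate: 4.95 g × (1062 mL / 500 mL) = 10.51 g
sodium succinate: 3.3 g × (1062 mL / 500 mL) = 7.01 g
phenol red: 7.13 mg × (1062 mL / 500 mL) = 15.14 mg
zinc sulfate heptahydrate: 17.8 mg × (1062 mL / 500 mL) = 37.81 mg

biotin 0.31 mg; cellobiose 2.95 g; ammonium sulfate 10.51 g; sodium succinate 7.01 g; phenol red 15.14 mg; zinc sulfate heptahydrate 37.81 mg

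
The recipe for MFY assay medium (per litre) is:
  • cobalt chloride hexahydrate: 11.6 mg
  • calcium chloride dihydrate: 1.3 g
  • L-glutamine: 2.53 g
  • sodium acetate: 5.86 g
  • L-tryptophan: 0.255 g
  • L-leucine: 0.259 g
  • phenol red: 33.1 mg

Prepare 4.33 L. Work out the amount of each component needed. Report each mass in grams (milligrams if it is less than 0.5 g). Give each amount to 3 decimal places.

Scale factor = 4330 mL / 1000 mL = 4.33.
cobalt chloride hexahydrate: 11.6 mg × (4330 mL / 1000 mL) = 50.228 mg
calcium chloride dihydrate: 1.3 g × (4330 mL / 1000 mL) = 5.629 g
L-glutamine: 2.53 g × (4330 mL / 1000 mL) = 10.955 g
sodium acetate: 5.86 g × (4330 mL / 1000 mL) = 25.374 g
L-tryptophan: 0.255 g × (4330 mL / 1000 mL) = 1.104 g
L-leucine: 0.259 g × (4330 mL / 1000 mL) = 1.121 g
phenol red: 33.1 mg × (4330 mL / 1000 mL) = 143.323 mg

cobalt chloride hexahydrate 50.228 mg; calcium chloride dihydrate 5.629 g; L-glutamine 10.955 g; sodium acetate 25.374 g; L-tryptophan 1.104 g; L-leucine 1.121 g; phenol red 143.323 mg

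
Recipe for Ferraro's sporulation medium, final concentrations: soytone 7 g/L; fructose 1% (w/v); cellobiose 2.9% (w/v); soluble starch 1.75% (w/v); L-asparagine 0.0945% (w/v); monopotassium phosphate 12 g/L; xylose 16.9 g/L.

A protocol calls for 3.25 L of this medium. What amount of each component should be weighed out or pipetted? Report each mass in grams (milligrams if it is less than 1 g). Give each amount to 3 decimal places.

Scale factor relative to 1 L: 3.25.
soytone: 7 g/L × 3.25 L = 22.750 g
fructose: 1% w/v = 10 g/L → 10 × 3.25 L = 32.500 g
cellobiose: 2.9% w/v = 29 g/L → 29 × 3.25 L = 94.250 g
soluble starch: 1.75% w/v = 17.5 g/L → 17.5 × 3.25 L = 56.875 g
L-asparagine: 0.0945% w/v = 0.945 g/L → 0.945 × 3.25 L = 3.071 g
monopotassium phosphate: 12 g/L × 3.25 L = 39.000 g
xylose: 16.9 g/L × 3.25 L = 54.925 g

soytone 22.750 g; fructose 32.500 g; cellobiose 94.250 g; soluble starch 56.875 g; L-asparagine 3.071 g; monopotassium phosphate 39.000 g; xylose 54.925 g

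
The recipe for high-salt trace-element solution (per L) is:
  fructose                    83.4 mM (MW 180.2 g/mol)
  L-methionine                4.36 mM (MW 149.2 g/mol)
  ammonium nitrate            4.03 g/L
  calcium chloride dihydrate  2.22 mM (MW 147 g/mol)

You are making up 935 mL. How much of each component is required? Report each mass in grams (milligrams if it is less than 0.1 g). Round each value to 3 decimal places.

fructose 14.052 g; L-methionine 0.608 g; ammonium nitrate 3.768 g; calcium chloride dihydrate 0.305 g

Scale factor relative to 1 L: 0.935.
fructose: 83.4 mmol/L × 180.2 g/mol × 0.935 L ÷ 1000 = 14.052 g
L-methionine: 4.36 mmol/L × 149.2 g/mol × 0.935 L ÷ 1000 = 0.608 g
ammonium nitrate: 4.03 g/L × 0.935 L = 3.768 g
calcium chloride dihydrate: 2.22 mmol/L × 147 g/mol × 0.935 L ÷ 1000 = 0.305 g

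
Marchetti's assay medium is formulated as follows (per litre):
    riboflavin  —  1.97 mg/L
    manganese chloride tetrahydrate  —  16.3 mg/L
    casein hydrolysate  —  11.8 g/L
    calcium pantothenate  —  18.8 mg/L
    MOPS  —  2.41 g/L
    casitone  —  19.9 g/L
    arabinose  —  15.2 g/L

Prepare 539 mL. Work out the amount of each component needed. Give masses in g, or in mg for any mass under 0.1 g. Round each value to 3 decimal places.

riboflavin 1.062 mg; manganese chloride tetrahydrate 8.786 mg; casein hydrolysate 6.360 g; calcium pantothenate 10.133 mg; MOPS 1.299 g; casitone 10.726 g; arabinose 8.193 g

Scale factor relative to 1 L: 0.539.
riboflavin: 1.97 mg/L × 0.539 L = 1.062 mg
manganese chloride tetrahydrate: 16.3 mg/L × 0.539 L = 8.786 mg
casein hydrolysate: 11.8 g/L × 0.539 L = 6.360 g
calcium pantothenate: 18.8 mg/L × 0.539 L = 10.133 mg
MOPS: 2.41 g/L × 0.539 L = 1.299 g
casitone: 19.9 g/L × 0.539 L = 10.726 g
arabinose: 15.2 g/L × 0.539 L = 8.193 g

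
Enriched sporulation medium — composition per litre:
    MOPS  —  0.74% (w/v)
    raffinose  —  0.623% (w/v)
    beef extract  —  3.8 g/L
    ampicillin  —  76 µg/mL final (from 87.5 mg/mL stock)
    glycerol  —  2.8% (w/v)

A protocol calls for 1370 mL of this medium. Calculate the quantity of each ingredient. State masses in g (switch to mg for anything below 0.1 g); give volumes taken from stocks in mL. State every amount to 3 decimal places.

MOPS 10.138 g; raffinose 8.535 g; beef extract 5.206 g; ampicillin 1.190 mL; glycerol 38.360 g

Target volume = 1370 mL = 1.37 L.
MOPS: 0.74 g per 100 mL × 1370 mL ÷ 100 = 10.138 g
raffinose: 0.623 g per 100 mL × 1370 mL ÷ 100 = 8.535 g
beef extract: 3.8 g/L × 1.37 L = 5.206 g
ampicillin: C1V1 = C2V2 → 76 µg/mL × 1370 mL ÷ 87500 µg/mL = 1.190 mL
glycerol: 2.8 g per 100 mL × 1370 mL ÷ 100 = 38.360 g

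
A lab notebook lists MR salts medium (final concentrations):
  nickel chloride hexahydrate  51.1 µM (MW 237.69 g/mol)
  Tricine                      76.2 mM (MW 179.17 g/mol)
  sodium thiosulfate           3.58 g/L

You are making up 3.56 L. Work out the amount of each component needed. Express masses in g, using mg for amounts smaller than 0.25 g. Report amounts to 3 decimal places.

Working volume: 3.56 L.
nickel chloride hexahydrate: 51.1 µmol/L × 237.69 g/mol × 3.56 L ÷ 1000 = 43.240 mg
Tricine: 76.2 mmol/L × 179.17 g/mol × 3.56 L ÷ 1000 = 48.604 g
sodium thiosulfate: 3.58 g/L × 3.56 L = 12.745 g

nickel chloride hexahydrate 43.240 mg; Tricine 48.604 g; sodium thiosulfate 12.745 g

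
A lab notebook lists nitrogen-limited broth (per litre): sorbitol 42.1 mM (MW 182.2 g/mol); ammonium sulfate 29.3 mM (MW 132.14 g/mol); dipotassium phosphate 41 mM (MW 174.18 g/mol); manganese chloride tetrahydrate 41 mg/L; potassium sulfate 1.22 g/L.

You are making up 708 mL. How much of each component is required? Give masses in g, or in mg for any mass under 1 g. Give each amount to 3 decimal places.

sorbitol 5.431 g; ammonium sulfate 2.741 g; dipotassium phosphate 5.056 g; manganese chloride tetrahydrate 29.028 mg; potassium sulfate 863.760 mg

Scale factor relative to 1 L: 0.708.
sorbitol: 42.1 mmol/L × 182.2 g/mol × 0.708 L ÷ 1000 = 5.431 g
ammonium sulfate: 29.3 mmol/L × 132.14 g/mol × 0.708 L ÷ 1000 = 2.741 g
dipotassium phosphate: 41 mmol/L × 174.18 g/mol × 0.708 L ÷ 1000 = 5.056 g
manganese chloride tetrahydrate: 41 mg/L × 0.708 L = 29.028 mg
potassium sulfate: 1.22 g/L × 0.708 L = 0.86376 g = 863.760 mg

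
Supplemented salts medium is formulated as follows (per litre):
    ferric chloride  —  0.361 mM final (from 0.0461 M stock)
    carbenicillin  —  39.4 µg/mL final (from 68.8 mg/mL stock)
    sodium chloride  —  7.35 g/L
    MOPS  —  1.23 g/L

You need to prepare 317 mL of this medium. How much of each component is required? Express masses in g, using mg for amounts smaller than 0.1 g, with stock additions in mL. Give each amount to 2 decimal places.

ferric chloride 2.48 mL; carbenicillin 0.18 mL; sodium chloride 2.33 g; MOPS 0.39 g

Working volume: 317 mL = 0.317 L.
ferric chloride: C1V1 = C2V2 → 0.361 mM × 317 mL ÷ 46.1 mM = 2.48 mL
carbenicillin: dilute stock: 39.4 µg/mL × 317 mL ÷ 68800 µg/mL = 0.18 mL
sodium chloride: 7.35 g/L × 0.317 L = 2.33 g
MOPS: 1.23 g/L × 0.317 L = 0.39 g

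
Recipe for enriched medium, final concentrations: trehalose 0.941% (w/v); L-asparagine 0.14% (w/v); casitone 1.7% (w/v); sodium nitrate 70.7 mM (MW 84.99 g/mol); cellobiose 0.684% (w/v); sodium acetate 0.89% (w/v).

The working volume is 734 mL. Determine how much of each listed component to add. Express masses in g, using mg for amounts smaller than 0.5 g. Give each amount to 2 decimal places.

Scale factor relative to 1 L: 0.734.
trehalose: 0.941 g per 100 mL × 734 mL ÷ 100 = 6.91 g
L-asparagine: 0.14% w/v = 1.4 g/L → 1.4 × 0.734 L = 1.03 g
casitone: 1.7% w/v = 17 g/L → 17 × 0.734 L = 12.48 g
sodium nitrate: 70.7 mmol/L × 84.99 g/mol × 0.734 L ÷ 1000 = 4.41 g
cellobiose: 0.684 g per 100 mL × 734 mL ÷ 100 = 5.02 g
sodium acetate: 0.89% w/v = 8.9 g/L → 8.9 × 0.734 L = 6.53 g

trehalose 6.91 g; L-asparagine 1.03 g; casitone 12.48 g; sodium nitrate 4.41 g; cellobiose 5.02 g; sodium acetate 6.53 g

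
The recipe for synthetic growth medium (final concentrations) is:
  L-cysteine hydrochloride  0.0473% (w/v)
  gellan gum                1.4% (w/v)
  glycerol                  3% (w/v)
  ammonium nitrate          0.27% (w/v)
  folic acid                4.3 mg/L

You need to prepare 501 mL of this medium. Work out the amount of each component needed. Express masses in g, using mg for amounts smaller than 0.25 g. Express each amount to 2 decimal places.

Working volume: 501 mL = 0.501 L.
L-cysteine hydrochloride: 0.0473% w/v = 0.473 g/L → 0.473 × 0.501 L = 0.236973 g = 236.97 mg
gellan gum: 1.4 g per 100 mL × 501 mL ÷ 100 = 7.01 g
glycerol: 3 g per 100 mL × 501 mL ÷ 100 = 15.03 g
ammonium nitrate: 0.27 g per 100 mL × 501 mL ÷ 100 = 1.35 g
folic acid: 4.3 mg/L × 0.501 L = 2.15 mg

L-cysteine hydrochloride 236.97 mg; gellan gum 7.01 g; glycerol 15.03 g; ammonium nitrate 1.35 g; folic acid 2.15 mg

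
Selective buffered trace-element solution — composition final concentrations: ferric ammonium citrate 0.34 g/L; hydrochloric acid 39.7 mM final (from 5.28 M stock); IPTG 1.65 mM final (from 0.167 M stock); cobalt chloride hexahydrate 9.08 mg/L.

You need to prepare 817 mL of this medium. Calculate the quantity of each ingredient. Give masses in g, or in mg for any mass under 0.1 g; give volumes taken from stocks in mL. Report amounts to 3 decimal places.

ferric ammonium citrate 0.278 g; hydrochloric acid 6.143 mL; IPTG 8.072 mL; cobalt chloride hexahydrate 7.418 mg

Scale factor relative to 1 L: 0.817.
ferric ammonium citrate: 0.34 g/L × 0.817 L = 0.278 g
hydrochloric acid: V = C2·V2/C1 = 39.7 mM × 817 mL ÷ 5280 mM = 6.143 mL
IPTG: dilute stock: 1.65 mM × 817 mL ÷ 167 mM = 8.072 mL
cobalt chloride hexahydrate: 9.08 mg/L × 0.817 L = 7.418 mg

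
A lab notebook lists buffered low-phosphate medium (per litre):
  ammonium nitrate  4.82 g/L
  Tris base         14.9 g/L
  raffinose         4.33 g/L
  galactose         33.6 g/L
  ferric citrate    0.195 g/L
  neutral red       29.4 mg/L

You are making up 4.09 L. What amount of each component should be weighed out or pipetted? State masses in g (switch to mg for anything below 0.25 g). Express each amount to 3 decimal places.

ammonium nitrate 19.714 g; Tris base 60.941 g; raffinose 17.710 g; galactose 137.424 g; ferric citrate 0.798 g; neutral red 120.246 mg

Working volume: 4.09 L.
ammonium nitrate: 4.82 g/L × 4.09 L = 19.714 g
Tris base: 14.9 g/L × 4.09 L = 60.941 g
raffinose: 4.33 g/L × 4.09 L = 17.710 g
galactose: 33.6 g/L × 4.09 L = 137.424 g
ferric citrate: 0.195 g/L × 4.09 L = 0.798 g
neutral red: 29.4 mg/L × 4.09 L = 120.246 mg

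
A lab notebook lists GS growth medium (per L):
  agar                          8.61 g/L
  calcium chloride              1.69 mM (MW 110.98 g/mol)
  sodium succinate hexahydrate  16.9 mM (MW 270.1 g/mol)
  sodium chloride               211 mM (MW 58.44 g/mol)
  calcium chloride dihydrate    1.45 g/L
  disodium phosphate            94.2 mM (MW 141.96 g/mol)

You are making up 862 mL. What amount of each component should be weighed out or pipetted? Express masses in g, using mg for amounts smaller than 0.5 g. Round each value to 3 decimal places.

agar 7.422 g; calcium chloride 161.673 mg; sodium succinate hexahydrate 3.935 g; sodium chloride 10.629 g; calcium chloride dihydrate 1.250 g; disodium phosphate 11.527 g

Scale factor relative to 1 L: 0.862.
agar: 8.61 g/L × 0.862 L = 7.422 g
calcium chloride: 1.69 mmol/L × 110.98 mg/mmol × 0.862 L = 161.673 mg
sodium succinate hexahydrate: 16.9 mmol/L × 270.1 g/mol × 0.862 L ÷ 1000 = 3.935 g
sodium chloride: 211 mmol/L × 58.44 g/mol × 0.862 L ÷ 1000 = 10.629 g
calcium chloride dihydrate: 1.45 g/L × 0.862 L = 1.250 g
disodium phosphate: 94.2 mmol/L × 141.96 g/mol × 0.862 L ÷ 1000 = 11.527 g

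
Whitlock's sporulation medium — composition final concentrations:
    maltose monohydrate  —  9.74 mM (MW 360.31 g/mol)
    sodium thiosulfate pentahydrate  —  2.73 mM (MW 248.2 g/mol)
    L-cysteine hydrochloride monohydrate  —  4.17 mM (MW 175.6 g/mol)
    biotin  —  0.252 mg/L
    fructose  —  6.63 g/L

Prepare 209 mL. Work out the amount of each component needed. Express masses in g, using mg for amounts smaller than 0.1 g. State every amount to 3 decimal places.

Target volume = 209 mL = 0.209 L.
maltose monohydrate: 9.74 mmol/L × 360.31 g/mol × 0.209 L ÷ 1000 = 0.733 g
sodium thiosulfate pentahydrate: 2.73 mmol/L × 248.2 g/mol × 0.209 L ÷ 1000 = 0.142 g
L-cysteine hydrochloride monohydrate: 4.17 mmol/L × 175.6 g/mol × 0.209 L ÷ 1000 = 0.153 g
biotin: 0.252 mg/L × 0.209 L = 0.053 mg
fructose: 6.63 g/L × 0.209 L = 1.386 g

maltose monohydrate 0.733 g; sodium thiosulfate pentahydrate 0.142 g; L-cysteine hydrochloride monohydrate 0.153 g; biotin 0.053 mg; fructose 1.386 g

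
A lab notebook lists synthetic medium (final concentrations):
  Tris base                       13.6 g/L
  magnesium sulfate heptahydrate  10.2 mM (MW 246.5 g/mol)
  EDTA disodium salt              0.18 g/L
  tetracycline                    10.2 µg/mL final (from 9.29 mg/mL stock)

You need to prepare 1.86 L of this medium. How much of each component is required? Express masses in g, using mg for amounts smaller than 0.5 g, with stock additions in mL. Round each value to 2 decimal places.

Tris base 25.30 g; magnesium sulfate heptahydrate 4.68 g; EDTA disodium salt 334.80 mg; tetracycline 2.04 mL

Scale factor relative to 1 L: 1.86.
Tris base: 13.6 g/L × 1.86 L = 25.30 g
magnesium sulfate heptahydrate: 10.2 mmol/L × 246.5 g/mol × 1.86 L ÷ 1000 = 4.68 g
EDTA disodium salt: 0.18 g/L × 1.86 L = 0.3348 g = 334.80 mg
tetracycline: C1V1 = C2V2 → 10.2 µg/mL × 1860 mL ÷ 9290 µg/mL = 2.04 mL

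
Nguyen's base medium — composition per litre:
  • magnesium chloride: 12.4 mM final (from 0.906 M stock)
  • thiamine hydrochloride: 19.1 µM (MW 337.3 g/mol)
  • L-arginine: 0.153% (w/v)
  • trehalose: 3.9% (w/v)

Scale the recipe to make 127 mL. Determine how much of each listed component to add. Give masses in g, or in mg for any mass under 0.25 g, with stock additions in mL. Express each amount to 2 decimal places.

Target volume = 127 mL = 0.127 L.
magnesium chloride: V = C2·V2/C1 = 12.4 mM × 127 mL ÷ 906 mM = 1.74 mL
thiamine hydrochloride: 19.1 µmol/L × 337.3 g/mol × 0.127 L ÷ 1000 = 0.82 mg
L-arginine: 0.153 g per 100 mL × 127 mL ÷ 100 = 0.19431 g = 194.31 mg
trehalose: 3.9% w/v = 39 g/L → 39 × 0.127 L = 4.95 g

magnesium chloride 1.74 mL; thiamine hydrochloride 0.82 mg; L-arginine 194.31 mg; trehalose 4.95 g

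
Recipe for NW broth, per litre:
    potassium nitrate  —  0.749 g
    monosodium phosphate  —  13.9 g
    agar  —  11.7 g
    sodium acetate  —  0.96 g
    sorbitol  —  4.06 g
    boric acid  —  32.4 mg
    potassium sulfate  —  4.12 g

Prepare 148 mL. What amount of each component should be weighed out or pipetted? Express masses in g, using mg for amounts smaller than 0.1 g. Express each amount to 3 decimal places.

potassium nitrate 0.111 g; monosodium phosphate 2.057 g; agar 1.732 g; sodium acetate 0.142 g; sorbitol 0.601 g; boric acid 4.795 mg; potassium sulfate 0.610 g

Ratio of target to recipe volume: 148 / 1000 = 0.148.
potassium nitrate: 0.749 g × (148 mL / 1000 mL) = 0.111 g
monosodium phosphate: 13.9 g × (148 mL / 1000 mL) = 2.057 g
agar: 11.7 g × (148 mL / 1000 mL) = 1.732 g
sodium acetate: 0.96 g × (148 mL / 1000 mL) = 0.142 g
sorbitol: 4.06 g × (148 mL / 1000 mL) = 0.601 g
boric acid: 32.4 mg × (148 mL / 1000 mL) = 4.795 mg
potassium sulfate: 4.12 g × (148 mL / 1000 mL) = 0.610 g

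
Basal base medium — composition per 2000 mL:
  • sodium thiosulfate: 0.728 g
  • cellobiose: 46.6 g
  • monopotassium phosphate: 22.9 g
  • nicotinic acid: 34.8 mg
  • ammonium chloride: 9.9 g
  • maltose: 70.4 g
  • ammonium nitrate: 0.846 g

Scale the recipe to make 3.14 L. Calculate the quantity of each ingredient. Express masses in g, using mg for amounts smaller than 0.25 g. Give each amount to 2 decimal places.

Ratio of target to recipe volume: 3140 / 2000 = 1.57.
sodium thiosulfate: 0.728 g × (3140 mL / 2000 mL) = 1.14 g
cellobiose: 46.6 g × (3140 mL / 2000 mL) = 73.16 g
monopotassium phosphate: 22.9 g × (3140 mL / 2000 mL) = 35.95 g
nicotinic acid: 34.8 mg × (3140 mL / 2000 mL) = 54.64 mg
ammonium chloride: 9.9 g × (3140 mL / 2000 mL) = 15.54 g
maltose: 70.4 g × (3140 mL / 2000 mL) = 110.53 g
ammonium nitrate: 0.846 g × (3140 mL / 2000 mL) = 1.33 g

sodium thiosulfate 1.14 g; cellobiose 73.16 g; monopotassium phosphate 35.95 g; nicotinic acid 54.64 mg; ammonium chloride 15.54 g; maltose 110.53 g; ammonium nitrate 1.33 g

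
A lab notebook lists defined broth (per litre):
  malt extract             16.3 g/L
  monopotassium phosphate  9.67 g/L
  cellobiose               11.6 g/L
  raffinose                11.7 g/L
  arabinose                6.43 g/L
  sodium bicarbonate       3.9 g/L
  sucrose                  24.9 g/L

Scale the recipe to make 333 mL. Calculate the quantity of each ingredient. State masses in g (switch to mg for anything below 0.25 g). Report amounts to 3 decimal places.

malt extract 5.428 g; monopotassium phosphate 3.220 g; cellobiose 3.863 g; raffinose 3.896 g; arabinose 2.141 g; sodium bicarbonate 1.299 g; sucrose 8.292 g

Target volume = 333 mL = 0.333 L.
malt extract: 16.3 g/L × 0.333 L = 5.428 g
monopotassium phosphate: 9.67 g/L × 0.333 L = 3.220 g
cellobiose: 11.6 g/L × 0.333 L = 3.863 g
raffinose: 11.7 g/L × 0.333 L = 3.896 g
arabinose: 6.43 g/L × 0.333 L = 2.141 g
sodium bicarbonate: 3.9 g/L × 0.333 L = 1.299 g
sucrose: 24.9 g/L × 0.333 L = 8.292 g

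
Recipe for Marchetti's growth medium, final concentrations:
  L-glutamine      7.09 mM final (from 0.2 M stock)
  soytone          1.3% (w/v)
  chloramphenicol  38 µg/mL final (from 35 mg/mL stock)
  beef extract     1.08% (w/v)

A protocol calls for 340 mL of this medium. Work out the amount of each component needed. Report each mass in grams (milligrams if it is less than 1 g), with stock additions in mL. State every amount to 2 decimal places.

L-glutamine 12.05 mL; soytone 4.42 g; chloramphenicol 0.37 mL; beef extract 3.67 g

Scale factor relative to 1 L: 0.34.
L-glutamine: V = C2·V2/C1 = 7.09 mM × 340 mL ÷ 200 mM = 12.05 mL
soytone: 1.3% w/v = 13 g/L → 13 × 0.34 L = 4.42 g
chloramphenicol: V = C2·V2/C1 = 38 µg/mL × 340 mL ÷ 35000 µg/mL = 0.37 mL
beef extract: 1.08% w/v = 10.8 g/L → 10.8 × 0.34 L = 3.67 g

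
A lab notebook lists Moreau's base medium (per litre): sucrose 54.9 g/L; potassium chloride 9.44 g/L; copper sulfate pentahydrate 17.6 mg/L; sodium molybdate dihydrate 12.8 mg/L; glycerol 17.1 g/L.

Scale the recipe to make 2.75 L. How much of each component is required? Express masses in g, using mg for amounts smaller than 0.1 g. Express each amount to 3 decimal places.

Working volume: 2.75 L.
sucrose: 54.9 g/L × 2.75 L = 150.975 g
potassium chloride: 9.44 g/L × 2.75 L = 25.960 g
copper sulfate pentahydrate: 17.6 mg/L × 2.75 L = 48.400 mg
sodium molybdate dihydrate: 12.8 mg/L × 2.75 L = 35.200 mg
glycerol: 17.1 g/L × 2.75 L = 47.025 g

sucrose 150.975 g; potassium chloride 25.960 g; copper sulfate pentahydrate 48.400 mg; sodium molybdate dihydrate 35.200 mg; glycerol 47.025 g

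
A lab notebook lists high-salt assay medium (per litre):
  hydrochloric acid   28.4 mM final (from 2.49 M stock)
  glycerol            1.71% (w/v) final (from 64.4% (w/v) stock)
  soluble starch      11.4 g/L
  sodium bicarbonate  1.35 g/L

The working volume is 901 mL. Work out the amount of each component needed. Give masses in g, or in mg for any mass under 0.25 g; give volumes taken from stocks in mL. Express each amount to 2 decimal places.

Scale factor relative to 1 L: 0.901.
hydrochloric acid: C1V1 = C2V2 → 28.4 mM × 901 mL ÷ 2490 mM = 10.28 mL
glycerol: dilute stock: 1.71% ÷ 64.4% × 901 mL = 23.92 mL
soluble starch: 11.4 g/L × 0.901 L = 10.27 g
sodium bicarbonate: 1.35 g/L × 0.901 L = 1.22 g

hydrochloric acid 10.28 mL; glycerol 23.92 mL; soluble starch 10.27 g; sodium bicarbonate 1.22 g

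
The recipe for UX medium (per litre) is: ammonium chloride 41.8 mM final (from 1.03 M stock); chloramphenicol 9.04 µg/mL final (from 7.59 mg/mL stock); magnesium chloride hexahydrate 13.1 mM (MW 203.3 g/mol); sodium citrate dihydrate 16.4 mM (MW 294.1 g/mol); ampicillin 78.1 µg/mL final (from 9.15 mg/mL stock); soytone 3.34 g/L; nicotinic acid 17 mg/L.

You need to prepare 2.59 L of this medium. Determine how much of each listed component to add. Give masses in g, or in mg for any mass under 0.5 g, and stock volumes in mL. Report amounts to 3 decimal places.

Scale factor relative to 1 L: 2.59.
ammonium chloride: C1V1 = C2V2 → 41.8 mM × 2590 mL ÷ 1030 mM = 105.109 mL
chloramphenicol: C1V1 = C2V2 → 9.04 µg/mL × 2590 mL ÷ 7590 µg/mL = 3.085 mL
magnesium chloride hexahydrate: 13.1 mmol/L × 203.3 g/mol × 2.59 L ÷ 1000 = 6.898 g
sodium citrate dihydrate: 16.4 mmol/L × 294.1 g/mol × 2.59 L ÷ 1000 = 12.492 g
ampicillin: V = C2·V2/C1 = 78.1 µg/mL × 2590 mL ÷ 9150 µg/mL = 22.107 mL
soytone: 3.34 g/L × 2.59 L = 8.651 g
nicotinic acid: 17 mg/L × 2.59 L = 44.030 mg

ammonium chloride 105.109 mL; chloramphenicol 3.085 mL; magnesium chloride hexahydrate 6.898 g; sodium citrate dihydrate 12.492 g; ampicillin 22.107 mL; soytone 8.651 g; nicotinic acid 44.030 mg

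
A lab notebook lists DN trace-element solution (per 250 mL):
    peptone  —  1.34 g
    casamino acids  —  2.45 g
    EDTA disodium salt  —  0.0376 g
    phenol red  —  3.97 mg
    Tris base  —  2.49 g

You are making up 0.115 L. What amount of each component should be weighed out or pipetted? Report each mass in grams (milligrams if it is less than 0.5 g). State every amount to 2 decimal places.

Scale factor = 115 mL / 250 mL = 0.46.
peptone: 1.34 g × (115 mL / 250 mL) = 0.62 g
casamino acids: 2.45 g × (115 mL / 250 mL) = 1.13 g
EDTA disodium salt: 0.0376 g × (115 mL / 250 mL) = 0.017296 g = 17.30 mg
phenol red: 3.97 mg × (115 mL / 250 mL) = 1.83 mg
Tris base: 2.49 g × (115 mL / 250 mL) = 1.15 g

peptone 0.62 g; casamino acids 1.13 g; EDTA disodium salt 17.30 mg; phenol red 1.83 mg; Tris base 1.15 g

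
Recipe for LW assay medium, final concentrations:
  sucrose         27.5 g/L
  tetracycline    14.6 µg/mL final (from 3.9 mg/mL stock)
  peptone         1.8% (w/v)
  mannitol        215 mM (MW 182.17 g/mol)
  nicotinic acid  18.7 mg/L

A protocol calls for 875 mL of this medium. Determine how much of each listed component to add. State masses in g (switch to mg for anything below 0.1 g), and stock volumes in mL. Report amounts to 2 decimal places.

Scale factor relative to 1 L: 0.875.
sucrose: 27.5 g/L × 0.875 L = 24.06 g
tetracycline: C1V1 = C2V2 → 14.6 µg/mL × 875 mL ÷ 3900 µg/mL = 3.28 mL
peptone: 1.8% w/v = 18 g/L → 18 × 0.875 L = 15.75 g
mannitol: 215 mmol/L × 182.17 g/mol × 0.875 L ÷ 1000 = 34.27 g
nicotinic acid: 18.7 mg/L × 0.875 L = 16.36 mg

sucrose 24.06 g; tetracycline 3.28 mL; peptone 15.75 g; mannitol 34.27 g; nicotinic acid 16.36 mg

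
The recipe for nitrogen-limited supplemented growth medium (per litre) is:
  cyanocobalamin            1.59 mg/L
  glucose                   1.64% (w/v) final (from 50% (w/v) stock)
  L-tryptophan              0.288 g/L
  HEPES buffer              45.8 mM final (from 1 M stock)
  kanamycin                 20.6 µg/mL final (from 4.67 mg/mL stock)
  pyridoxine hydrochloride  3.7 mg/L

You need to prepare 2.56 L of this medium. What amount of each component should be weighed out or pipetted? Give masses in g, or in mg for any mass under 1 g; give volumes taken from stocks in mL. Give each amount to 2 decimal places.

Scale factor relative to 1 L: 2.56.
cyanocobalamin: 1.59 mg/L × 2.56 L = 4.07 mg
glucose: C1V1 = C2V2 → 1.64% ÷ 50% × 2560 mL = 83.97 mL
L-tryptophan: 0.288 g/L × 2.56 L = 0.73728 g = 737.28 mg
HEPES buffer: dilute stock: 45.8 mM × 2560 mL ÷ 1000 mM = 117.25 mL
kanamycin: V = C2·V2/C1 = 20.6 µg/mL × 2560 mL ÷ 4670 µg/mL = 11.29 mL
pyridoxine hydrochloride: 3.7 mg/L × 2.56 L = 9.47 mg

cyanocobalamin 4.07 mg; glucose 83.97 mL; L-tryptophan 737.28 mg; HEPES buffer 117.25 mL; kanamycin 11.29 mL; pyridoxine hydrochloride 9.47 mg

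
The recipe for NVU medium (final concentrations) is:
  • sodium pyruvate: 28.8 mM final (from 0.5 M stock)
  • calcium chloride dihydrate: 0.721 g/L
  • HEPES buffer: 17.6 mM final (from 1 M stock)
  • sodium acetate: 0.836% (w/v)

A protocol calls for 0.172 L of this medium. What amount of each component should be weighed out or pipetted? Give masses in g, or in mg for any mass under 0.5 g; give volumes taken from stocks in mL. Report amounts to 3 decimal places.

Working volume: 0.172 L.
sodium pyruvate: dilute stock: 28.8 mM × 172 mL ÷ 500 mM = 9.907 mL
calcium chloride dihydrate: 0.721 g/L × 0.172 L = 0.124012 g = 124.012 mg
HEPES buffer: V = C2·V2/C1 = 17.6 mM × 172 mL ÷ 1000 mM = 3.027 mL
sodium acetate: 0.836% w/v = 8.36 g/L → 8.36 × 0.172 L = 1.438 g

sodium pyruvate 9.907 mL; calcium chloride dihydrate 124.012 mg; HEPES buffer 3.027 mL; sodium acetate 1.438 g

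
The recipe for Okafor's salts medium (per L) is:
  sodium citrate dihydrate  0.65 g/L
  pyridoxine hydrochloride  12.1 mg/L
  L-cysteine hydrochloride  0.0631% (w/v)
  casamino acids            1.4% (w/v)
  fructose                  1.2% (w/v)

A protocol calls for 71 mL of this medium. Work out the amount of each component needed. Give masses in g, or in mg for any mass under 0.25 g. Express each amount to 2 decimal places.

Target volume = 71 mL = 0.071 L.
sodium citrate dihydrate: 0.65 g/L × 0.071 L = 0.04615 g = 46.15 mg
pyridoxine hydrochloride: 12.1 mg/L × 0.071 L = 0.86 mg
L-cysteine hydrochloride: 0.0631 g per 100 mL × 71 mL ÷ 100 = 0.044801 g = 44.80 mg
casamino acids: 1.4% w/v = 14 g/L → 14 × 0.071 L = 0.99 g
fructose: 1.2% w/v = 12 g/L → 12 × 0.071 L = 0.85 g

sodium citrate dihydrate 46.15 mg; pyridoxine hydrochloride 0.86 mg; L-cysteine hydrochloride 44.80 mg; casamino acids 0.99 g; fructose 0.85 g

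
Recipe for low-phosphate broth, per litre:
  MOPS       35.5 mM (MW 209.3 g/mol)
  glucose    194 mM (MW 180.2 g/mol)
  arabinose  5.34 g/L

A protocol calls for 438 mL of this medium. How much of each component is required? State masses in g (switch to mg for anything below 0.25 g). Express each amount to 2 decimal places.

Scale factor relative to 1 L: 0.438.
MOPS: 35.5 mmol/L × 209.3 g/mol × 0.438 L ÷ 1000 = 3.25 g
glucose: 194 mmol/L × 180.2 g/mol × 0.438 L ÷ 1000 = 15.31 g
arabinose: 5.34 g/L × 0.438 L = 2.34 g

MOPS 3.25 g; glucose 15.31 g; arabinose 2.34 g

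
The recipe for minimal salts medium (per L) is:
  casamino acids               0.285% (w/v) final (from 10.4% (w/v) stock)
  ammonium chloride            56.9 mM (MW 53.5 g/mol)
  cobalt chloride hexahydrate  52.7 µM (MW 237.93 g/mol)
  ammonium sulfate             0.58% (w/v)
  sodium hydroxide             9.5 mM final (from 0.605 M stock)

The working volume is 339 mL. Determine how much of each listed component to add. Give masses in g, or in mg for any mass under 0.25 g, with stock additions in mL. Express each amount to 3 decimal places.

casamino acids 9.290 mL; ammonium chloride 1.032 g; cobalt chloride hexahydrate 4.251 mg; ammonium sulfate 1.966 g; sodium hydroxide 5.323 mL

Target volume = 339 mL = 0.339 L.
casamino acids: dilute stock: 0.285% ÷ 10.4% × 339 mL = 9.290 mL
ammonium chloride: 56.9 mmol/L × 53.5 g/mol × 0.339 L ÷ 1000 = 1.032 g
cobalt chloride hexahydrate: 52.7 µmol/L × 237.93 g/mol × 0.339 L ÷ 1000 = 4.251 mg
ammonium sulfate: 0.58% w/v = 5.8 g/L → 5.8 × 0.339 L = 1.966 g
sodium hydroxide: V = C2·V2/C1 = 9.5 mM × 339 mL ÷ 605 mM = 5.323 mL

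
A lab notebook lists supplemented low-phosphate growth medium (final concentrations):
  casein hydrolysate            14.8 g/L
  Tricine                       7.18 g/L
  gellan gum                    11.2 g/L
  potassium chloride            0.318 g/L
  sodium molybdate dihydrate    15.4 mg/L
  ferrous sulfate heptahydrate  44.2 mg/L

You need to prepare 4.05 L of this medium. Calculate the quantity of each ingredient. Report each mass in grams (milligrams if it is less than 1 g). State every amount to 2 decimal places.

Scale factor relative to 1 L: 4.05.
casein hydrolysate: 14.8 g/L × 4.05 L = 59.94 g
Tricine: 7.18 g/L × 4.05 L = 29.08 g
gellan gum: 11.2 g/L × 4.05 L = 45.36 g
potassium chloride: 0.318 g/L × 4.05 L = 1.29 g
sodium molybdate dihydrate: 15.4 mg/L × 4.05 L = 62.37 mg
ferrous sulfate heptahydrate: 44.2 mg/L × 4.05 L = 179.01 mg

casein hydrolysate 59.94 g; Tricine 29.08 g; gellan gum 45.36 g; potassium chloride 1.29 g; sodium molybdate dihydrate 62.37 mg; ferrous sulfate heptahydrate 179.01 mg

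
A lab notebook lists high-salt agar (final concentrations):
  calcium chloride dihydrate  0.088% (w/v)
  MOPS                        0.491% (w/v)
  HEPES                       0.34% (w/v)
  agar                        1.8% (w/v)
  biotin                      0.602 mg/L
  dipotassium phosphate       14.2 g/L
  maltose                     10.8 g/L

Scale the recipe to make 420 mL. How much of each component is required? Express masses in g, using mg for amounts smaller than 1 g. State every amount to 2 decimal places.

Scale factor relative to 1 L: 0.42.
calcium chloride dihydrate: 0.088 g per 100 mL × 420 mL ÷ 100 = 0.3696 g = 369.60 mg
MOPS: 0.491 g per 100 mL × 420 mL ÷ 100 = 2.06 g
HEPES: 0.34% w/v = 3.4 g/L → 3.4 × 0.42 L = 1.43 g
agar: 1.8 g per 100 mL × 420 mL ÷ 100 = 7.56 g
biotin: 0.602 mg/L × 0.42 L = 0.25 mg
dipotassium phosphate: 14.2 g/L × 0.42 L = 5.96 g
maltose: 10.8 g/L × 0.42 L = 4.54 g

calcium chloride dihydrate 369.60 mg; MOPS 2.06 g; HEPES 1.43 g; agar 7.56 g; biotin 0.25 mg; dipotassium phosphate 5.96 g; maltose 4.54 g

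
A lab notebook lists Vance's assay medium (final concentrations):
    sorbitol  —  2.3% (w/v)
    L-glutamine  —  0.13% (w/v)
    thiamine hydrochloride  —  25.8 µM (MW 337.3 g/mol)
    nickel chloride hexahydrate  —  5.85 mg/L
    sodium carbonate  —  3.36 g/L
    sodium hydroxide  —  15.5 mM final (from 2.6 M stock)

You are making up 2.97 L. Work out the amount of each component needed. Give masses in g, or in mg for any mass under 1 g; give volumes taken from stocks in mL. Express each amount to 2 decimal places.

sorbitol 68.31 g; L-glutamine 3.86 g; thiamine hydrochloride 25.85 mg; nickel chloride hexahydrate 17.37 mg; sodium carbonate 9.98 g; sodium hydroxide 17.71 mL

Scale factor relative to 1 L: 2.97.
sorbitol: 2.3 g per 100 mL × 2970 mL ÷ 100 = 68.31 g
L-glutamine: 0.13 g per 100 mL × 2970 mL ÷ 100 = 3.86 g
thiamine hydrochloride: 25.8 µmol/L × 337.3 g/mol × 2.97 L ÷ 1000 = 25.85 mg
nickel chloride hexahydrate: 5.85 mg/L × 2.97 L = 17.37 mg
sodium carbonate: 3.36 g/L × 2.97 L = 9.98 g
sodium hydroxide: V = C2·V2/C1 = 15.5 mM × 2970 mL ÷ 2600 mM = 17.71 mL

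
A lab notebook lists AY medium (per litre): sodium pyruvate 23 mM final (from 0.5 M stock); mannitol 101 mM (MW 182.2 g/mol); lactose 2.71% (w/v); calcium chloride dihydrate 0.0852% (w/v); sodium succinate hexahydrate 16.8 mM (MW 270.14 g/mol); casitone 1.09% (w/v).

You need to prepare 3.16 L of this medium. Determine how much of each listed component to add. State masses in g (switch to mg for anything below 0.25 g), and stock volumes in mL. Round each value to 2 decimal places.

sodium pyruvate 145.36 mL; mannitol 58.15 g; lactose 85.64 g; calcium chloride dihydrate 2.69 g; sodium succinate hexahydrate 14.34 g; casitone 34.44 g

Scale factor relative to 1 L: 3.16.
sodium pyruvate: dilute stock: 23 mM × 3160 mL ÷ 500 mM = 145.36 mL
mannitol: 101 mmol/L × 182.2 g/mol × 3.16 L ÷ 1000 = 58.15 g
lactose: 2.71 g per 100 mL × 3160 mL ÷ 100 = 85.64 g
calcium chloride dihydrate: 0.0852% w/v = 0.852 g/L → 0.852 × 3.16 L = 2.69 g
sodium succinate hexahydrate: 16.8 mmol/L × 270.14 g/mol × 3.16 L ÷ 1000 = 14.34 g
casitone: 1.09 g per 100 mL × 3160 mL ÷ 100 = 34.44 g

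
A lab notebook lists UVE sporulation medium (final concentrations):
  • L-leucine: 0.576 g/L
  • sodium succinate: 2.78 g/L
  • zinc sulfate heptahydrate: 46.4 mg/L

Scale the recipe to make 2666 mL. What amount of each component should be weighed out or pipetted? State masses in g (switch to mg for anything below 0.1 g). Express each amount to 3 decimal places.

L-leucine 1.536 g; sodium succinate 7.411 g; zinc sulfate heptahydrate 0.124 g

Scale factor relative to 1 L: 2.666.
L-leucine: 0.576 g/L × 2.666 L = 1.536 g
sodium succinate: 2.78 g/L × 2.666 L = 7.411 g
zinc sulfate heptahydrate: 46.4 mg/L × 2.666 L = 123.702 mg = 0.124 g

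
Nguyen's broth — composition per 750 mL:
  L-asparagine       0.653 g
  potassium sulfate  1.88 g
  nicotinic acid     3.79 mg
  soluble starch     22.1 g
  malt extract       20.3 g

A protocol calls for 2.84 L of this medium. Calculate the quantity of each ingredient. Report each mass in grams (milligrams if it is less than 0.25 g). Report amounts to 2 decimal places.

L-asparagine 2.47 g; potassium sulfate 7.12 g; nicotinic acid 14.35 mg; soluble starch 83.69 g; malt extract 76.87 g

Scale factor = 2840 mL / 750 mL = 3.78667.
L-asparagine: 0.653 g × (2840 mL / 750 mL) = 2.47 g
potassium sulfate: 1.88 g × (2840 mL / 750 mL) = 7.12 g
nicotinic acid: 3.79 mg × (2840 mL / 750 mL) = 14.35 mg
soluble starch: 22.1 g × (2840 mL / 750 mL) = 83.69 g
malt extract: 20.3 g × (2840 mL / 750 mL) = 76.87 g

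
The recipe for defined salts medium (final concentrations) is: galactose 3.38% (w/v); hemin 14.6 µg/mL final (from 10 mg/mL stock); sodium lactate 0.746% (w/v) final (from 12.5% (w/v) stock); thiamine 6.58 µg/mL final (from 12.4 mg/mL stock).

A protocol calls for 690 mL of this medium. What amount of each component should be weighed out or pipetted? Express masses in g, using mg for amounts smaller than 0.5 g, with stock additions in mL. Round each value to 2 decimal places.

galactose 23.32 g; hemin 1.01 mL; sodium lactate 41.18 mL; thiamine 0.37 mL

Working volume: 690 mL = 0.69 L.
galactose: 3.38 g per 100 mL × 690 mL ÷ 100 = 23.32 g
hemin: C1V1 = C2V2 → 14.6 µg/mL × 690 mL ÷ 10000 µg/mL = 1.01 mL
sodium lactate: V = C2·V2/C1 = 0.746% ÷ 12.5% × 690 mL = 41.18 mL
thiamine: C1V1 = C2V2 → 6.58 µg/mL × 690 mL ÷ 12400 µg/mL = 0.37 mL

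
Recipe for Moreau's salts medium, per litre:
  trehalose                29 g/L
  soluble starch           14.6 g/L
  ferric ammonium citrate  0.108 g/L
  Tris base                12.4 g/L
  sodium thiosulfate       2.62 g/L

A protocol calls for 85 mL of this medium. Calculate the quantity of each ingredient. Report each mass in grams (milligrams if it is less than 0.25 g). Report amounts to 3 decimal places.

Target volume = 85 mL = 0.085 L.
trehalose: 29 g/L × 0.085 L = 2.465 g
soluble starch: 14.6 g/L × 0.085 L = 1.241 g
ferric ammonium citrate: 0.108 g/L × 0.085 L = 0.00918 g = 9.180 mg
Tris base: 12.4 g/L × 0.085 L = 1.054 g
sodium thiosulfate: 2.62 g/L × 0.085 L = 0.2227 g = 222.700 mg

trehalose 2.465 g; soluble starch 1.241 g; ferric ammonium citrate 9.180 mg; Tris base 1.054 g; sodium thiosulfate 222.700 mg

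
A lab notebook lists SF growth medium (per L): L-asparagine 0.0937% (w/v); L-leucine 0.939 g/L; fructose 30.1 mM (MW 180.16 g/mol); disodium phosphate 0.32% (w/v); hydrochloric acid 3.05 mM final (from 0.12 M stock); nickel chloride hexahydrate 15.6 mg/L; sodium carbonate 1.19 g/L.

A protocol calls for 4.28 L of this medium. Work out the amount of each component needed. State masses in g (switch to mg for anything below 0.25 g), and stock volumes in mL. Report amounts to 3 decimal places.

Scale factor relative to 1 L: 4.28.
L-asparagine: 0.0937 g per 100 mL × 4280 mL ÷ 100 = 4.010 g
L-leucine: 0.939 g/L × 4.28 L = 4.019 g
fructose: 30.1 mmol/L × 180.16 g/mol × 4.28 L ÷ 1000 = 23.210 g
disodium phosphate: 0.32% w/v = 3.2 g/L → 3.2 × 4.28 L = 13.696 g
hydrochloric acid: dilute stock: 3.05 mM × 4280 mL ÷ 120 mM = 108.783 mL
nickel chloride hexahydrate: 15.6 mg/L × 4.28 L = 66.768 mg
sodium carbonate: 1.19 g/L × 4.28 L = 5.093 g

L-asparagine 4.010 g; L-leucine 4.019 g; fructose 23.210 g; disodium phosphate 13.696 g; hydrochloric acid 108.783 mL; nickel chloride hexahydrate 66.768 mg; sodium carbonate 5.093 g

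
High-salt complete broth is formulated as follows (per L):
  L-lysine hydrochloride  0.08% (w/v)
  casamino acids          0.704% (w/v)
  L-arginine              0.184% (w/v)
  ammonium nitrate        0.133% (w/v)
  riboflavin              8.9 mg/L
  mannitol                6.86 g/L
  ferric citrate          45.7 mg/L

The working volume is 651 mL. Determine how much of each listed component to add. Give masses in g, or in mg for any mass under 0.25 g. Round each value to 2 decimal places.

Target volume = 651 mL = 0.651 L.
L-lysine hydrochloride: 0.08 g per 100 mL × 651 mL ÷ 100 = 0.52 g
casamino acids: 0.704% w/v = 7.04 g/L → 7.04 × 0.651 L = 4.58 g
L-arginine: 0.184 g per 100 mL × 651 mL ÷ 100 = 1.20 g
ammonium nitrate: 0.133 g per 100 mL × 651 mL ÷ 100 = 0.87 g
riboflavin: 8.9 mg/L × 0.651 L = 5.79 mg
mannitol: 6.86 g/L × 0.651 L = 4.47 g
ferric citrate: 45.7 mg/L × 0.651 L = 29.75 mg

L-lysine hydrochloride 0.52 g; casamino acids 4.58 g; L-arginine 1.20 g; ammonium nitrate 0.87 g; riboflavin 5.79 mg; mannitol 4.47 g; ferric citrate 29.75 mg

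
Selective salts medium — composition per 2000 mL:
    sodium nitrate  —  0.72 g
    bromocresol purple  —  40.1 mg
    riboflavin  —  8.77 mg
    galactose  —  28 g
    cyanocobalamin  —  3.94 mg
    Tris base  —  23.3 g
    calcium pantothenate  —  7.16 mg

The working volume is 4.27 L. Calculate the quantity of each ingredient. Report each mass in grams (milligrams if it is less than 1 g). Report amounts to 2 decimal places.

Ratio of target to recipe volume: 4270 / 2000 = 2.135.
sodium nitrate: 0.72 g × (4270 mL / 2000 mL) = 1.54 g
bromocresol purple: 40.1 mg × (4270 mL / 2000 mL) = 85.61 mg
riboflavin: 8.77 mg × (4270 mL / 2000 mL) = 18.72 mg
galactose: 28 g × (4270 mL / 2000 mL) = 59.78 g
cyanocobalamin: 3.94 mg × (4270 mL / 2000 mL) = 8.41 mg
Tris base: 23.3 g × (4270 mL / 2000 mL) = 49.75 g
calcium pantothenate: 7.16 mg × (4270 mL / 2000 mL) = 15.29 mg

sodium nitrate 1.54 g; bromocresol purple 85.61 mg; riboflavin 18.72 mg; galactose 59.78 g; cyanocobalamin 8.41 mg; Tris base 49.75 g; calcium pantothenate 15.29 mg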